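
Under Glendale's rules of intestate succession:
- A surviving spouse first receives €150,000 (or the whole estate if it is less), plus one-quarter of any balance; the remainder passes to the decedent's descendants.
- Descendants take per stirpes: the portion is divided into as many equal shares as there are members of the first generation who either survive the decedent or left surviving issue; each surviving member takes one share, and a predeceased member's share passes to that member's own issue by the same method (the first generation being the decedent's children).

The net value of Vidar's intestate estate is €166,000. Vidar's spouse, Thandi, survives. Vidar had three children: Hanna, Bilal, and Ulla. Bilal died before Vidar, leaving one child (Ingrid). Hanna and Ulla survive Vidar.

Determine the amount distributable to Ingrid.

Thandi first takes €150,000, leaving a balance of €16,000. Thandi then takes one-quarter of the balance (€4,000), for a total of €154,000. The remaining €12,000 passes to the descendants.
The descendants' portion (€12,000) is divided into 3 shares of €4,000: Hanna and Ulla each take €4,000; Bilal's €4,000 share passes to Bilal's issue.
Bilal's share (€4,000) passes entirely to Ingrid.

Ingrid receives €4,000.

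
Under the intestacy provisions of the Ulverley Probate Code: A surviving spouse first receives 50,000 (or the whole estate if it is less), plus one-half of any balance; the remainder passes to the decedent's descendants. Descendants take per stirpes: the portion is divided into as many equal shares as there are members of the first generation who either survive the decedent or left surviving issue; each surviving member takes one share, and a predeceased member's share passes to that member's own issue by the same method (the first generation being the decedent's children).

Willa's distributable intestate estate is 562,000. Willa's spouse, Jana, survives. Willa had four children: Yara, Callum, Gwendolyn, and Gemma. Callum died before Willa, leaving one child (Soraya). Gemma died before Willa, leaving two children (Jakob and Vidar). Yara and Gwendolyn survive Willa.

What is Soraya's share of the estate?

Jana first takes 50,000, leaving a balance of 512,000. Jana then takes one-half of the balance (256,000), for a total of 306,000. The remaining 256,000 passes to the descendants.
The descendants' portion (256,000) is divided into 4 shares of 64,000: Yara and Gwendolyn each take 64,000; Callum's 64,000 share passes to Callum's issue; Gemma's 64,000 share passes to Gemma's issue.
Callum's share (64,000) passes entirely to Soraya.
Gemma's share (64,000) is divided into 2 shares of 32,000: Jakob and Vidar each take 32,000.

Soraya receives 64,000.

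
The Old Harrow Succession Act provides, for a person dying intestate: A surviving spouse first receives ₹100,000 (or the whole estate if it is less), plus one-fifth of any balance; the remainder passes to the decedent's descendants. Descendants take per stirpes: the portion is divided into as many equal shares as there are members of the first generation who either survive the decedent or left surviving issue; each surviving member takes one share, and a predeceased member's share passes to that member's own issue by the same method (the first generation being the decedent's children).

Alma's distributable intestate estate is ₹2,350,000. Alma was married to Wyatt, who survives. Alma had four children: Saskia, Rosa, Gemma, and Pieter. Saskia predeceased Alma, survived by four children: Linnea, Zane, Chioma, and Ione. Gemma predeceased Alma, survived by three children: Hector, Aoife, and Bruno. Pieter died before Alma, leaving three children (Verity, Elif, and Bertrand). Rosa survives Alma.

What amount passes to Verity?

Verity receives ₹150,000.

Wyatt first takes ₹100,000, leaving a balance of ₹2,250,000. Wyatt then takes one-fifth of the balance (₹450,000), for a total of ₹550,000. The remaining ₹1,800,000 passes to the descendants.
The descendants' portion (₹1,800,000) is divided into 4 shares of ₹450,000: Rosa takes ₹450,000; Saskia's ₹450,000 share passes to Saskia's issue; Gemma's ₹450,000 share passes to Gemma's issue; Pieter's ₹450,000 share passes to Pieter's issue.
Saskia's share (₹450,000) is divided into 4 shares of ₹112,500: Linnea, Zane, Chioma, and Ione each take ₹112,500.
Gemma's share (₹450,000) is divided into 3 shares of ₹150,000: Hector, Aoife, and Bruno each take ₹150,000.
Pieter's share (₹450,000) is divided into 3 shares of ₹150,000: Verity, Elif, and Bertrand each take ₹150,000.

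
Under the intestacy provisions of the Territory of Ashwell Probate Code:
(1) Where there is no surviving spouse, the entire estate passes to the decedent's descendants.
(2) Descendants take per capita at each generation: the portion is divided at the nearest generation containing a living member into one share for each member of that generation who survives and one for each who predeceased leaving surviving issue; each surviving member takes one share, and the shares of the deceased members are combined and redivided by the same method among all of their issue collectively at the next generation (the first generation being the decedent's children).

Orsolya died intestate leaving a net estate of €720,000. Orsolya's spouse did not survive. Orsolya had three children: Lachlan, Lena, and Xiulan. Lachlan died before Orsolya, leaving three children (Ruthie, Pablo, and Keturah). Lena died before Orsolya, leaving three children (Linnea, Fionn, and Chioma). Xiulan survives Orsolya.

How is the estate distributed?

The entire €720,000 passes to the descendants.
That amount (€720,000) is divided at the children's generation into 3 shares of €240,000. Xiulan takes €240,000. The 2 shares of the deceased (Lachlan and Lena) are combined into a pool of €480,000.
That pool (€480,000) is divided at the grandchildren's generation equally among Ruthie, Pablo, Keturah, Linnea, Fionn, and Chioma: €80,000 each.

Ruthie: €80,000; Pablo: €80,000; Keturah: €80,000; Linnea: €80,000; Fionn: €80,000; Chioma: €80,000; Xiulan: €240,000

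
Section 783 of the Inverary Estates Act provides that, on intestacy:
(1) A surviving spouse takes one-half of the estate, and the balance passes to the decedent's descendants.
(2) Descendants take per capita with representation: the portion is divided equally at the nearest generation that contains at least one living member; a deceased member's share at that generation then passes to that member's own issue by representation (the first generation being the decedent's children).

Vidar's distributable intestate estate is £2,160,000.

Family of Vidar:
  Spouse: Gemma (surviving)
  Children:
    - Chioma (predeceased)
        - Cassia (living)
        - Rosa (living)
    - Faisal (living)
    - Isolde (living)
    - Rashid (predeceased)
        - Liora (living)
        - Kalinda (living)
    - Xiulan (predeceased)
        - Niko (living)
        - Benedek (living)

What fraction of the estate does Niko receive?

Niko receives 1/20 of the estate.

Gemma takes one-half of £2,160,000 = £1,080,000. The remaining £1,080,000 passes to the descendants.
The descendants' portion (£1,080,000) is divided into 5 shares of £216,000: Faisal and Isolde each take £216,000; Chioma's £216,000 share passes to Chioma's issue; Rashid's £216,000 share passes to Rashid's issue; Xiulan's £216,000 share passes to Xiulan's issue.
Chioma's share (£216,000) is divided into 2 shares of £108,000: Cassia and Rosa each take £108,000.
Rashid's share (£216,000) is divided into 2 shares of £108,000: Liora and Kalinda each take £108,000.
Xiulan's share (£216,000) is divided into 2 shares of £108,000: Niko and Benedek each take £108,000.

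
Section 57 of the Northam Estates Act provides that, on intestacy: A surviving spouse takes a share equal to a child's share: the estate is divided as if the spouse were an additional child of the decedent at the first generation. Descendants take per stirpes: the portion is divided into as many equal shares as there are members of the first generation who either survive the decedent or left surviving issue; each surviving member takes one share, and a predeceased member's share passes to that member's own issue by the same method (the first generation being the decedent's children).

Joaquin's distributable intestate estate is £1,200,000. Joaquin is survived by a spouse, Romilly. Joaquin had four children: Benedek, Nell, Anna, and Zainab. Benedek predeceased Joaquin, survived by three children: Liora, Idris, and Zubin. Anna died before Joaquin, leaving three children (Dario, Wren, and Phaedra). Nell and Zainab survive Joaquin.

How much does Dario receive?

The spouse counts as an additional share at the children's level, so there are 5 primary shares of £240,000. Romilly takes one such share (£240,000).
The children's combined portion (£960,000) is divided into 4 shares of £240,000: Nell and Zainab each take £240,000; Benedek's £240,000 share passes to Benedek's issue; Anna's £240,000 share passes to Anna's issue.
Benedek's share (£240,000) is divided into 3 shares of £80,000: Liora, Idris, and Zubin each take £80,000.
Anna's share (£240,000) is divided into 3 shares of £80,000: Dario, Wren, and Phaedra each take £80,000.

Dario receives £80,000.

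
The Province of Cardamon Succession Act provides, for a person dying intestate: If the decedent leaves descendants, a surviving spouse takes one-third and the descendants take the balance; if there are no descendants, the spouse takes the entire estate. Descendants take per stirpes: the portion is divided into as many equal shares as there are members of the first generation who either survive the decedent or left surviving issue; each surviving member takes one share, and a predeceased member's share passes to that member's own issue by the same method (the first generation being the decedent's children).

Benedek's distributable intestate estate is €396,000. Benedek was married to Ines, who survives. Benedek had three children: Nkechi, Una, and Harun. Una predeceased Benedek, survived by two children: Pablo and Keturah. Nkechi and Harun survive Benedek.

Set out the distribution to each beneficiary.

Ines takes one-third of €396,000 = €132,000. The remaining €264,000 passes to the descendants.
The descendants' portion (€264,000) is divided into 3 shares of €88,000: Nkechi and Harun each take €88,000; Una's €88,000 share passes to Una's issue.
Una's share (€88,000) is divided into 2 shares of €44,000: Pablo and Keturah each take €44,000.

Ines: €132,000; Nkechi: €88,000; Pablo: €44,000; Keturah: €44,000; Harun: €88,000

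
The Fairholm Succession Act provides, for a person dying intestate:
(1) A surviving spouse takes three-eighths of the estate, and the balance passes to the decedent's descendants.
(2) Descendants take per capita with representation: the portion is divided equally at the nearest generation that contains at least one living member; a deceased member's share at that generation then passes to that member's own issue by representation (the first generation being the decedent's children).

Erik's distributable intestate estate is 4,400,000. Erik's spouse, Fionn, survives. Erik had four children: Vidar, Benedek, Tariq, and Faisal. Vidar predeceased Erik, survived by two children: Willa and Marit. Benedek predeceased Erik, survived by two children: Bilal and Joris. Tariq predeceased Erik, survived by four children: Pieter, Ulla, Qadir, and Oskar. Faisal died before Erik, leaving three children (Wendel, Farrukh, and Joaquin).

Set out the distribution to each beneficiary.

Fionn: 1,650,000; Willa: 250,000; Marit: 250,000; Bilal: 250,000; Joris: 250,000; Pieter: 250,000; Ulla: 250,000; Qadir: 250,000; Oskar: 250,000; Wendel: 250,000; Farrukh: 250,000; Joaquin: 250,000

Fionn takes three-eighths of 4,400,000 = 1,650,000. The remaining 2,750,000 passes to the descendants.
No child survives, so the initial division is made at the grandchildren's generation.
The descendants' portion (2,750,000) is divided into 11 shares of 250,000: Willa, Marit, Bilal, Joris, Pieter, Ulla, Qadir, Oskar, Wendel, Farrukh, and Joaquin each take 250,000.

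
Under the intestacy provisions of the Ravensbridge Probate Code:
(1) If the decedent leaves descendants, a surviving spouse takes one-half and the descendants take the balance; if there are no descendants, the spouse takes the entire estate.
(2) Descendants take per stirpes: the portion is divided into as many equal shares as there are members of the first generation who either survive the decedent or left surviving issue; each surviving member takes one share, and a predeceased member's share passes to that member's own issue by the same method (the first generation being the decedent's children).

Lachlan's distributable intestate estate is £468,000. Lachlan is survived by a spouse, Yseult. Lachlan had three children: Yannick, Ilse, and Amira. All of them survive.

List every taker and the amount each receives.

Yseult: £234,000; Yannick: £78,000; Ilse: £78,000; Amira: £78,000

Yseult takes one-half of £468,000 = £234,000. The remaining £234,000 passes to the descendants.
The descendants' portion (£234,000) is divided into 3 shares of £78,000: Yannick, Ilse, and Amira each take £78,000.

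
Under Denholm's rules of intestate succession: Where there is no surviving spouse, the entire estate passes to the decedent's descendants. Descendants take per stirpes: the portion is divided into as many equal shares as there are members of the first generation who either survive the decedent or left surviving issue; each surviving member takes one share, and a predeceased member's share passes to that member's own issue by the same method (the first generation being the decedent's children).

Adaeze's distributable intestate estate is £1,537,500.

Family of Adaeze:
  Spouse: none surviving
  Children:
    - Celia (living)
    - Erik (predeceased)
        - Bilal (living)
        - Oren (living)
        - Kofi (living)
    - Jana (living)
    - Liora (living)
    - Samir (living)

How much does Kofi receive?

The entire £1,537,500 passes to the descendants.
That amount (£1,537,500) is divided into 5 shares of £307,500: Celia, Jana, Liora, and Samir each take £307,500; Erik's £307,500 share passes to Erik's issue.
Erik's share (£307,500) is divided into 3 shares of £102,500: Bilal, Oren, and Kofi each take £102,500.

Kofi receives £102,500.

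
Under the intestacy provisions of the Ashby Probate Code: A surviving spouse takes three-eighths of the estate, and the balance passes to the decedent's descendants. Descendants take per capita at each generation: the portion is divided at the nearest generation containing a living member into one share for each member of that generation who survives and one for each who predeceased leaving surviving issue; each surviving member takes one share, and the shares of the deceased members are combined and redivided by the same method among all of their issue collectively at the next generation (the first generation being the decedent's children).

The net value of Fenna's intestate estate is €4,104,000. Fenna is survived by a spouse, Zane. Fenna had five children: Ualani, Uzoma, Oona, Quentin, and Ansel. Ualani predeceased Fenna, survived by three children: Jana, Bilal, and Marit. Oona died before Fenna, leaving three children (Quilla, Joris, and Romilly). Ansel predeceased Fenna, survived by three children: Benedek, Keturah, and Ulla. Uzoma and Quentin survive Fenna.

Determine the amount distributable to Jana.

Jana receives €171,000.

Zane takes three-eighths of €4,104,000 = €1,539,000. The remaining €2,565,000 passes to the descendants.
The descendants' portion (€2,565,000) is divided at the children's generation into 5 shares of €513,000. Uzoma and Quentin each take €513,000. The 3 shares of the deceased (Ualani, Oona, and Ansel) are combined into a pool of €1,539,000.
That pool (€1,539,000) is divided at the grandchildren's generation equally among Jana, Bilal, Marit, Quilla, Joris, Romilly, Benedek, Keturah, and Ulla: €171,000 each.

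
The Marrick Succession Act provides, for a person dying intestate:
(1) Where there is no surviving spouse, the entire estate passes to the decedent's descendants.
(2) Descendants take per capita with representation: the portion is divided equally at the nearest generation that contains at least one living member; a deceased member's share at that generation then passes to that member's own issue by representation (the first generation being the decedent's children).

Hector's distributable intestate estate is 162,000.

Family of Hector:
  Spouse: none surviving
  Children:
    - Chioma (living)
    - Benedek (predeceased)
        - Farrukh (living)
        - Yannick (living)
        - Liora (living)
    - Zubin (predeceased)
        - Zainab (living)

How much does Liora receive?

The entire 162,000 passes to the descendants.
That amount (162,000) is divided into 3 shares of 54,000: Chioma takes 54,000; Benedek's 54,000 share passes to Benedek's issue; Zubin's 54,000 share passes to Zubin's issue.
Benedek's share (54,000) is divided into 3 shares of 18,000: Farrukh, Yannick, and Liora each take 18,000.
Zubin's share (54,000) passes entirely to Zainab.

Liora receives 18,000.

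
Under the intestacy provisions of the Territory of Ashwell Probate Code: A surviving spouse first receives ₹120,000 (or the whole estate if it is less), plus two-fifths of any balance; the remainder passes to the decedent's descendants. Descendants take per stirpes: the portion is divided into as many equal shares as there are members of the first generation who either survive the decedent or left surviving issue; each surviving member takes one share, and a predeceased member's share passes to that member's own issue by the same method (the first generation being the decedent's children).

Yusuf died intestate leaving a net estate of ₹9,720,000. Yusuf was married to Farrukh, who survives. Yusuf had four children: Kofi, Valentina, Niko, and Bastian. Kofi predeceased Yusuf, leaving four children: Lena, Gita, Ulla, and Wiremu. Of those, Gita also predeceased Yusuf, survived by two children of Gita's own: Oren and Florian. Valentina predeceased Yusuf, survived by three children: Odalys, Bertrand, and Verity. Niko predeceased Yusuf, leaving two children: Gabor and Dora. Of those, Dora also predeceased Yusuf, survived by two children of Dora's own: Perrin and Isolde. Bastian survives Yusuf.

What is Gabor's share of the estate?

Farrukh first takes ₹120,000, leaving a balance of ₹9,600,000. Farrukh then takes two-fifths of the balance (₹3,840,000), for a total of ₹3,960,000. The remaining ₹5,760,000 passes to the descendants.
The descendants' portion (₹5,760,000) is divided into 4 shares of ₹1,440,000: Bastian takes ₹1,440,000; Kofi's ₹1,440,000 share passes to Kofi's issue; Valentina's ₹1,440,000 share passes to Valentina's issue; Niko's ₹1,440,000 share passes to Niko's issue.
Kofi's share (₹1,440,000) is divided into 4 shares of ₹360,000: Lena, Ulla, and Wiremu each take ₹360,000; Gita's ₹360,000 share passes to Gita's issue.
Gita's share (₹360,000) is divided into 2 shares of ₹180,000: Oren and Florian each take ₹180,000.
Valentina's share (₹1,440,000) is divided into 3 shares of ₹480,000: Odalys, Bertrand, and Verity each take ₹480,000.
Niko's share (₹1,440,000) is divided into 2 shares of ₹720,000: Gabor takes ₹720,000; Dora's ₹720,000 share passes to Dora's issue.
Dora's share (₹720,000) is divided into 2 shares of ₹360,000: Perrin and Isolde each take ₹360,000.

Gabor receives ₹720,000.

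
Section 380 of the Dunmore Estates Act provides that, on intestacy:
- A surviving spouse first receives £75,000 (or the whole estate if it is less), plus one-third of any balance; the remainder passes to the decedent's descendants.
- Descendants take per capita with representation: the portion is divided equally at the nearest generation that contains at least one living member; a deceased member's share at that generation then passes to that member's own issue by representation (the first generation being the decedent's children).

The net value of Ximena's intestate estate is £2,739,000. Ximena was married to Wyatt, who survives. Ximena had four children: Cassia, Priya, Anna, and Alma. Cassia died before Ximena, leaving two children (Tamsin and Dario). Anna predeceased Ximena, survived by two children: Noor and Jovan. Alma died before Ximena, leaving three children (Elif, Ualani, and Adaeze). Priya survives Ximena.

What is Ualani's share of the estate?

Ualani receives £148,000.

Wyatt first takes £75,000, leaving a balance of £2,664,000. Wyatt then takes one-third of the balance (£888,000), for a total of £963,000. The remaining £1,776,000 passes to the descendants.
The descendants' portion (£1,776,000) is divided into 4 shares of £444,000: Priya takes £444,000; Cassia's £444,000 share passes to Cassia's issue; Anna's £444,000 share passes to Anna's issue; Alma's £444,000 share passes to Alma's issue.
Cassia's share (£444,000) is divided into 2 shares of £222,000: Tamsin and Dario each take £222,000.
Anna's share (£444,000) is divided into 2 shares of £222,000: Noor and Jovan each take £222,000.
Alma's share (£444,000) is divided into 3 shares of £148,000: Elif, Ualani, and Adaeze each take £148,000.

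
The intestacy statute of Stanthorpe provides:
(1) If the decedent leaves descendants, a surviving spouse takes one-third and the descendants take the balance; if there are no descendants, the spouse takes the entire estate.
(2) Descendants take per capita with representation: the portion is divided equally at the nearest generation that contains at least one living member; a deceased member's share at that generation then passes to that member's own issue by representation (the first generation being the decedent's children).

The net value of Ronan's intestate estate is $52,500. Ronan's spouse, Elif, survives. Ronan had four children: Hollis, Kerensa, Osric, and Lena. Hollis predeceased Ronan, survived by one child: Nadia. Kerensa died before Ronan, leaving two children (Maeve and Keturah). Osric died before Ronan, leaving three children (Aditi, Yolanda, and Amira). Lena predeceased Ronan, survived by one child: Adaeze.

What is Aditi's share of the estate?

Elif takes one-third of $52,500 = $17,500. The remaining $35,000 passes to the descendants.
No child survives, so the initial division is made at the grandchildren's generation.
The descendants' portion ($35,000) is divided into 7 shares of $5,000: Nadia, Maeve, Keturah, Aditi, Yolanda, Amira, and Adaeze each take $5,000.

Aditi receives $5,000.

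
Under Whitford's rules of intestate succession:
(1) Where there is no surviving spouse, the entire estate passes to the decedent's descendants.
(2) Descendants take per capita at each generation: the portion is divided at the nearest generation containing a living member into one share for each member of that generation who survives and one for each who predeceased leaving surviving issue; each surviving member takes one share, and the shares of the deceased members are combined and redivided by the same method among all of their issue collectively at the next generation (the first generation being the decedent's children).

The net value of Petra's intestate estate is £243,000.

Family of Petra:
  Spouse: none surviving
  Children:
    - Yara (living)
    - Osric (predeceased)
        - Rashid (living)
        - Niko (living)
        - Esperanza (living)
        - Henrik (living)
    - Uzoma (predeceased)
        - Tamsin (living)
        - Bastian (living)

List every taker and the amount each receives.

The entire £243,000 passes to the descendants.
That amount (£243,000) is divided at the children's generation into 3 shares of £81,000. Yara takes £81,000. The 2 shares of the deceased (Osric and Uzoma) are combined into a pool of £162,000.
That pool (£162,000) is divided at the grandchildren's generation equally among Rashid, Niko, Esperanza, Henrik, Tamsin, and Bastian: £27,000 each.

Yara: £81,000; Rashid: £27,000; Niko: £27,000; Esperanza: £27,000; Henrik: £27,000; Tamsin: £27,000; Bastian: £27,000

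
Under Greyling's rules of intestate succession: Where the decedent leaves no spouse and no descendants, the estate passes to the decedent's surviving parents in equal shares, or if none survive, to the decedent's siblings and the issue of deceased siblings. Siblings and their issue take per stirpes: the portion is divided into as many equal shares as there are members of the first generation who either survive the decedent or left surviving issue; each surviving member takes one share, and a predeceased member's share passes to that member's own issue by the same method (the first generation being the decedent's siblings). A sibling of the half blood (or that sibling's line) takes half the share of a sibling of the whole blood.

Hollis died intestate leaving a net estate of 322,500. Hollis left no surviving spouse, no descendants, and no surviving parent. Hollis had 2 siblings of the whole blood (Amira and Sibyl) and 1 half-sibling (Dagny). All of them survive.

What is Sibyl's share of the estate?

The entire 322,500 passes to the siblings and their issue.
Counting each half-blood sibling's line as half a unit, there are 5/2 units in 322,500, so one unit is 129,000. Whole-blood lines (Amira and Sibyl) take 129,000 each; half-blood lines (Dagny) take 64,500 each.

Sibyl receives 129,000.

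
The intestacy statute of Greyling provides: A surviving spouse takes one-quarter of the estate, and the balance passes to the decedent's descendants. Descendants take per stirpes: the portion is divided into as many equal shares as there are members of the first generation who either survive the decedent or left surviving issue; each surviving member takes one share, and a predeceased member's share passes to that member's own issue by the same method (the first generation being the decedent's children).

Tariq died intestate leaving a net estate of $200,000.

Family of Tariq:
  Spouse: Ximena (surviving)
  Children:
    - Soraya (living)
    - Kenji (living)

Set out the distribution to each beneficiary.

Ximena: $50,000; Soraya: $75,000; Kenji: $75,000

Ximena takes one-quarter of $200,000 = $50,000. The remaining $150,000 passes to the descendants.
The descendants' portion ($150,000) is divided into 2 shares of $75,000: Soraya and Kenji each take $75,000.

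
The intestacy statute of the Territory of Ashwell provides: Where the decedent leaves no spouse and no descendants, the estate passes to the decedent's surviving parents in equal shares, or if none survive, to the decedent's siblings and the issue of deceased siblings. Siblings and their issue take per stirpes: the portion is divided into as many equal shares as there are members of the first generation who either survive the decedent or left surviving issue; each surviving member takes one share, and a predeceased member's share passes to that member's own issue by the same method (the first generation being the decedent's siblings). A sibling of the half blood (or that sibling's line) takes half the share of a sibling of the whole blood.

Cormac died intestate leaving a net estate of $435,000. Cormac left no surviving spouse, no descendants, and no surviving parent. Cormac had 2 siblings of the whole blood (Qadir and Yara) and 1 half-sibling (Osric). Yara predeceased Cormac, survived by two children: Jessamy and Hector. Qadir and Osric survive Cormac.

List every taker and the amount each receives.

The entire $435,000 passes to the siblings and their issue.
Counting each half-blood sibling's line as half a unit, there are 5/2 units in $435,000, so one unit is $174,000. Whole-blood lines (Qadir and Yara) take $174,000 each; half-blood lines (Osric) take $87,000 each.
Yara's share ($174,000) is divided into 2 shares of $87,000: Jessamy and Hector each take $87,000.

Qadir: $174,000; Jessamy: $87,000; Hector: $87,000; Osric: $87,000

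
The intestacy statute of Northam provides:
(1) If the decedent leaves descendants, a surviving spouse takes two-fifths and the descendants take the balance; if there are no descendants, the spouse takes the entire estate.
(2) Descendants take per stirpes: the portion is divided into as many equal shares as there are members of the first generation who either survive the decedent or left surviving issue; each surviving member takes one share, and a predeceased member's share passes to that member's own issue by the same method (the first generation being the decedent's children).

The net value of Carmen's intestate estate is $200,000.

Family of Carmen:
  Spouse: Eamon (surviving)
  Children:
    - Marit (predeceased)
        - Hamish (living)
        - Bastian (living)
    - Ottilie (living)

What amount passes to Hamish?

Hamish receives $30,000.

Eamon takes two-fifths of $200,000 = $80,000. The remaining $120,000 passes to the descendants.
The descendants' portion ($120,000) is divided into 2 shares of $60,000: Ottilie takes $60,000; Marit's $60,000 share passes to Marit's issue.
Marit's share ($60,000) is divided into 2 shares of $30,000: Hamish and Bastian each take $30,000.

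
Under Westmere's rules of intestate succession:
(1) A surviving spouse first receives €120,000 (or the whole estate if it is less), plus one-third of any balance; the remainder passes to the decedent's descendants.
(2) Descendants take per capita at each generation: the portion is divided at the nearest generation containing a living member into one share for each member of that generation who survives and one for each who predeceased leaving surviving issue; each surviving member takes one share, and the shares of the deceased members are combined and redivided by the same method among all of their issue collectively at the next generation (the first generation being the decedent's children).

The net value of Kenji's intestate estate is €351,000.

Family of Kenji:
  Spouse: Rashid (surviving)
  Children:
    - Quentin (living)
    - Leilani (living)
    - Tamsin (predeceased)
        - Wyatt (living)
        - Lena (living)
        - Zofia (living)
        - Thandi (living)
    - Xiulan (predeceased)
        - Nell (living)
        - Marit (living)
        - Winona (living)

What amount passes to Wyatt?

Wyatt receives €11,000.

Rashid first takes €120,000, leaving a balance of €231,000. Rashid then takes one-third of the balance (€77,000), for a total of €197,000. The remaining €154,000 passes to the descendants.
The descendants' portion (€154,000) is divided at the children's generation into 4 shares of €38,500. Quentin and Leilani each take €38,500. The 2 shares of the deceased (Tamsin and Xiulan) are combined into a pool of €77,000.
That pool (€77,000) is divided at the grandchildren's generation equally among Wyatt, Lena, Zofia, Thandi, Nell, Marit, and Winona: €11,000 each.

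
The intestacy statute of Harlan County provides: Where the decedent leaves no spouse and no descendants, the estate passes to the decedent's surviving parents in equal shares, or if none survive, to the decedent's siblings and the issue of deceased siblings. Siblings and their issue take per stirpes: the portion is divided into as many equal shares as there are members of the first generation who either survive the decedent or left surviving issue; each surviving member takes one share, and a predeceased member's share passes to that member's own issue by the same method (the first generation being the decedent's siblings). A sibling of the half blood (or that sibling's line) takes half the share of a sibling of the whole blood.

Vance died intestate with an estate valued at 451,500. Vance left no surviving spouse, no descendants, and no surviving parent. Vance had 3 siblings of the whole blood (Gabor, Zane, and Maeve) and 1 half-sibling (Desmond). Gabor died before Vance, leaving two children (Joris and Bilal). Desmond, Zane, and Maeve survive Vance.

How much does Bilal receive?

Bilal receives 64,500.

The entire 451,500 passes to the siblings and their issue.
Counting each half-blood sibling's line as half a unit, there are 7/2 units in 451,500, so one unit is 129,000. Whole-blood lines (Gabor, Zane, and Maeve) take 129,000 each; half-blood lines (Desmond) take 64,500 each.
Gabor's share (129,000) is divided into 2 shares of 64,500: Joris and Bilal each take 64,500.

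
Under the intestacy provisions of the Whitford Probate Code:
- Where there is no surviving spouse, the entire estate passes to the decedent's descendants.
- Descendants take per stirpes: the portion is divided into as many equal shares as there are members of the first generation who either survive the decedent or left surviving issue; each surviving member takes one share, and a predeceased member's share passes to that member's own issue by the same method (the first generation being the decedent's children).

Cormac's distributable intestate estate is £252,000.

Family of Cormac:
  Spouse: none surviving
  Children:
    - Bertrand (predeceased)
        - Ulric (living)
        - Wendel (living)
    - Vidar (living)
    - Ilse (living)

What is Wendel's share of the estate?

Wendel receives £42,000.

The entire £252,000 passes to the descendants.
That amount (£252,000) is divided into 3 shares of £84,000: Vidar and Ilse each take £84,000; Bertrand's £84,000 share passes to Bertrand's issue.
Bertrand's share (£84,000) is divided into 2 shares of £42,000: Ulric and Wendel each take £42,000.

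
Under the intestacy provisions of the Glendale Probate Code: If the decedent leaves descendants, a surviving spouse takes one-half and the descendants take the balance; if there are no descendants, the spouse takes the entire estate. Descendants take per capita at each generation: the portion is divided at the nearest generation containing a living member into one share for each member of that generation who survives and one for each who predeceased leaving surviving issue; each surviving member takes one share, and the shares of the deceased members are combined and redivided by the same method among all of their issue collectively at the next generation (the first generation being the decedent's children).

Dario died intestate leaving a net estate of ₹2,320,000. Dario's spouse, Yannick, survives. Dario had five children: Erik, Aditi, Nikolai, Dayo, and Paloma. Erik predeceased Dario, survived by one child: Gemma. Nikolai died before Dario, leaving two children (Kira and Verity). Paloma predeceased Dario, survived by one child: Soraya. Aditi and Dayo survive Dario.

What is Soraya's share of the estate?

Soraya receives ₹174,000.

Yannick takes one-half of ₹2,320,000 = ₹1,160,000. The remaining ₹1,160,000 passes to the descendants.
The descendants' portion (₹1,160,000) is divided at the children's generation into 5 shares of ₹232,000. Aditi and Dayo each take ₹232,000. The 3 shares of the deceased (Erik, Nikolai, and Paloma) are combined into a pool of ₹696,000.
That pool (₹696,000) is divided at the grandchildren's generation equally among Gemma, Kira, Verity, and Soraya: ₹174,000 each.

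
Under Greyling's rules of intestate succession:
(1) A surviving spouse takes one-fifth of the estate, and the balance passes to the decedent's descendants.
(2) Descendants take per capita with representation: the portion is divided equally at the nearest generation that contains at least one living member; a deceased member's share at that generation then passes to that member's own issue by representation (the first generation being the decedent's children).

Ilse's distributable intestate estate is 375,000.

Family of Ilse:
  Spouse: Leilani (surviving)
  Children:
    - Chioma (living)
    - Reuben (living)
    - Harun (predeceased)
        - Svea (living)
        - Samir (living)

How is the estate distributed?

Leilani takes one-fifth of 375,000 = 75,000. The remaining 300,000 passes to the descendants.
The descendants' portion (300,000) is divided into 3 shares of 100,000: Chioma and Reuben each take 100,000; Harun's 100,000 share passes to Harun's issue.
Harun's share (100,000) is divided into 2 shares of 50,000: Svea and Samir each take 50,000.

Leilani: 75,000; Chioma: 100,000; Reuben: 100,000; Svea: 50,000; Samir: 50,000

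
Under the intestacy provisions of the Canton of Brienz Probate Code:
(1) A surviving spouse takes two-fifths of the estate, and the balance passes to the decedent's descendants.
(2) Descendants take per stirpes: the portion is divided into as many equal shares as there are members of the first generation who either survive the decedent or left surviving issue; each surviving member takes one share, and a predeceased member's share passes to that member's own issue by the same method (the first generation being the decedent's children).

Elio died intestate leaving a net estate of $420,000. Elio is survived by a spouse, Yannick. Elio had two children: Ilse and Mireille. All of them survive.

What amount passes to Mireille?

Yannick takes two-fifths of $420,000 = $168,000. The remaining $252,000 passes to the descendants.
The descendants' portion ($252,000) is divided into 2 shares of $126,000: Ilse and Mireille each take $126,000.

Mireille receives $126,000.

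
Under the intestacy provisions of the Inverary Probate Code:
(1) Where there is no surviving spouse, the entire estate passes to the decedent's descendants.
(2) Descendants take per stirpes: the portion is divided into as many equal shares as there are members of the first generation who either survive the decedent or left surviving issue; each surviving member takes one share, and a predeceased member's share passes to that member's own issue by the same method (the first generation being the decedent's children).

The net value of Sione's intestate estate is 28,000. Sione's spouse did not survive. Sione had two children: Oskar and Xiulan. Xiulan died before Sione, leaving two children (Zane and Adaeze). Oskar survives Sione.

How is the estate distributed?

The entire 28,000 passes to the descendants.
That amount (28,000) is divided into 2 shares of 14,000: Oskar takes 14,000; Xiulan's 14,000 share passes to Xiulan's issue.
Xiulan's share (14,000) is divided into 2 shares of 7,000: Zane and Adaeze each take 7,000.

Oskar: 14,000; Zane: 7,000; Adaeze: 7,000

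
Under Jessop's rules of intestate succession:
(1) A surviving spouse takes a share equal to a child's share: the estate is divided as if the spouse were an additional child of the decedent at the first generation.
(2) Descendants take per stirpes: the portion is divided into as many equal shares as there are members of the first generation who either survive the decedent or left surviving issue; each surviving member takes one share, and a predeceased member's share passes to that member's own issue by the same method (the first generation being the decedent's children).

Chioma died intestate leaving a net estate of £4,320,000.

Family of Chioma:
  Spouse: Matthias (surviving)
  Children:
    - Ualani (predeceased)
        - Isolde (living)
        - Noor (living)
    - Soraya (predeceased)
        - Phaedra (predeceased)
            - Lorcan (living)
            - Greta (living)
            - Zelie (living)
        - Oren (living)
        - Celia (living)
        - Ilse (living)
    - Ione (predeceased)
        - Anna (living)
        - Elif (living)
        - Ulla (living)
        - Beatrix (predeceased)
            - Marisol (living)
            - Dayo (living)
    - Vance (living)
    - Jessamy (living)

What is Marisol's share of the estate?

Marisol receives £90,000.

The spouse counts as an additional share at the children's level, so there are 6 primary shares of £720,000. Matthias takes one such share (£720,000).
The children's combined portion (£3,600,000) is divided into 5 shares of £720,000: Vance and Jessamy each take £720,000; Ualani's £720,000 share passes to Ualani's issue; Soraya's £720,000 share passes to Soraya's issue; Ione's £720,000 share passes to Ione's issue.
Ualani's share (£720,000) is divided into 2 shares of £360,000: Isolde and Noor each take £360,000.
Soraya's share (£720,000) is divided into 4 shares of £180,000: Oren, Celia, and Ilse each take £180,000; Phaedra's £180,000 share passes to Phaedra's issue.
Phaedra's share (£180,000) is divided into 3 shares of £60,000: Lorcan, Greta, and Zelie each take £60,000.
Ione's share (£720,000) is divided into 4 shares of £180,000: Anna, Elif, and Ulla each take £180,000; Beatrix's £180,000 share passes to Beatrix's issue.
Beatrix's share (£180,000) is divided into 2 shares of £90,000: Marisol and Dayo each take £90,000.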